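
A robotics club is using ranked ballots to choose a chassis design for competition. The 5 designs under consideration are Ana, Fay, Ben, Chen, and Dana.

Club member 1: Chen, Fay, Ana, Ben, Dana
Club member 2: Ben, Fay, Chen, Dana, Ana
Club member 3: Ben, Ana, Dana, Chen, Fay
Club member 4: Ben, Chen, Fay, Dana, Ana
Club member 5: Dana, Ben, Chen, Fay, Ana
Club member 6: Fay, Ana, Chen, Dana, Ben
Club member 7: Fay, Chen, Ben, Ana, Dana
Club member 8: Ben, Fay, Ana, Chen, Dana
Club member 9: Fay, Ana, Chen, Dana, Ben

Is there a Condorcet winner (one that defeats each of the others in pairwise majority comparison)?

Yes

Head-to-head results (9 voters total):
Ana vs Fay: Fay wins 8–1.
Ana vs Ben: Ben wins 6–3.
Ana vs Chen: Chen wins 5–4.
Ana vs Dana: Ana wins 6–3.
Fay vs Ben: Ben wins 5–4.
Fay vs Chen: Fay wins 5–4.
Fay vs Dana: Fay wins 7–2.
Ben vs Chen: Ben wins 5–4.
Ben vs Dana: Ben wins 6–3.
Chen vs Dana: Chen wins 7–2.
Ben beats each rival — Ana (6–3), Fay (5–4), Chen (5–4), Dana (6–3) — so Ben is the Condorcet winner.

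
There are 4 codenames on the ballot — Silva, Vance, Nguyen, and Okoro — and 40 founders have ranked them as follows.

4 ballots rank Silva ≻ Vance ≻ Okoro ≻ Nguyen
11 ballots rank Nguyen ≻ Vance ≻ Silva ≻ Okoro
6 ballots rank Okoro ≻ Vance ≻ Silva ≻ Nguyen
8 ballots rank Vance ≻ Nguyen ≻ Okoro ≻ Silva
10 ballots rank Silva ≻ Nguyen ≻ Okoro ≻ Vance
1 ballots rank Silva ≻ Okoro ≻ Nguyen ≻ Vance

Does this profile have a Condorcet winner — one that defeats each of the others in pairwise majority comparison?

No

Head-to-head results (40 voters total):
Silva vs Vance: Vance wins 25–15.
Silva vs Nguyen: Silva wins 21–19.
Silva vs Okoro: Silva wins 26–14.
Vance vs Nguyen: Nguyen wins 22–18.
Vance vs Okoro: Vance wins 23–17.
Nguyen vs Okoro: Nguyen wins 29–11.
No candidate beats all others: Silva beats Nguyen beats Vance beats Silva, a majority cycle.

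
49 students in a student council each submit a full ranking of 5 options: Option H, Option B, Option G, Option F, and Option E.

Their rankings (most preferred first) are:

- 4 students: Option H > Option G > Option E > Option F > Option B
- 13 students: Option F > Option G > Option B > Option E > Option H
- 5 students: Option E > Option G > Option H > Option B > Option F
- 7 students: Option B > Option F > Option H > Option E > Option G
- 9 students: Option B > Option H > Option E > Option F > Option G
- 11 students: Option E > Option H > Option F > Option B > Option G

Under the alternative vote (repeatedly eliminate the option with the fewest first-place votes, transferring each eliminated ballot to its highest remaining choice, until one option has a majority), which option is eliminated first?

Round 1: Option B 16, Option E 16, Option F 13, Option H 4, Option G 0. Option G has the fewest and is eliminated.
Round 2: Option B 16, Option E 16, Option F 13, Option H 4. Option H has the fewest and is eliminated.
Round 3: Option E 20, Option B 16, Option F 13. Option F has the fewest and is eliminated.
Round 4: Option B 29, Option E 20. Option B has a majority.

Option G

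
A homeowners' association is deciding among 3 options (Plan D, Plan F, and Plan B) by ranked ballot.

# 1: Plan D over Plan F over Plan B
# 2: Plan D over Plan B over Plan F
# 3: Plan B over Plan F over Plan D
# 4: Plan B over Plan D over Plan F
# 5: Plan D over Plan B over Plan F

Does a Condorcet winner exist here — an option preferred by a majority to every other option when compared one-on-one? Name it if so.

Head-to-head results (5 voters total):
Plan D vs Plan F: Plan D wins 4–1.
Plan D vs Plan B: Plan D wins 3–2.
Plan F vs Plan B: Plan B wins 4–1.
Plan D beats each rival — Plan F (4–1), Plan B (3–2) — so Plan D is the Condorcet winner.

Plan D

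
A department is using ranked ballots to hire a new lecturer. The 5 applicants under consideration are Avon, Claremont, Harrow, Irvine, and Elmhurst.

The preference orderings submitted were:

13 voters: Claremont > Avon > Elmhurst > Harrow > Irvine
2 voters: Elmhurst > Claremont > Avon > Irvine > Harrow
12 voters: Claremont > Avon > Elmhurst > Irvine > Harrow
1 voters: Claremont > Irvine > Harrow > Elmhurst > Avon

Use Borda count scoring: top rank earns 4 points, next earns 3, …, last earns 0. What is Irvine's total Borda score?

Borda scores:
  Avon: 13·3 + 2·2 + 12·3 + 0 = 79
  Claremont: 13·4 + 2·3 + 12·4 + 4 = 110
  Harrow: 13·1 + 2·0 + 12·0 + 2 = 15
  Irvine: 13·0 + 2·1 + 12·1 + 3 = 17
  Elmhurst: 13·2 + 2·4 + 12·2 + 1 = 59

17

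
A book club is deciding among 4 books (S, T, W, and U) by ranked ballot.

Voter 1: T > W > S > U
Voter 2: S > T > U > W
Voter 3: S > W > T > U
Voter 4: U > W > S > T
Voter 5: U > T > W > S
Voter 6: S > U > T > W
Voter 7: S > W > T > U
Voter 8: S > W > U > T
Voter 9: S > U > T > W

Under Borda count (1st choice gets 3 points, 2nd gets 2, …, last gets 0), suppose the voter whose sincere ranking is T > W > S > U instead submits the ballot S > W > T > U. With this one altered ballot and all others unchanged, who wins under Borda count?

S

Borda totals with the altered ballot: S 22, T 9, W 11, U 12.
The winner is unchanged: still S.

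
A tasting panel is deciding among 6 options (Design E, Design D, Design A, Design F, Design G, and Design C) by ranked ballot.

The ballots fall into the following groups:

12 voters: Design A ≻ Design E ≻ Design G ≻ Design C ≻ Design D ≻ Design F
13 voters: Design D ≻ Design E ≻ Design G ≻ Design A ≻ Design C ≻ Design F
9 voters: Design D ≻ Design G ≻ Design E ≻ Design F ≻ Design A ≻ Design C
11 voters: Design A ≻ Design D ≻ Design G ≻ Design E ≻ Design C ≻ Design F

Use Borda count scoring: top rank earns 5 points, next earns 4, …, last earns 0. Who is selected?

Borda scores:
  Design E: 12·4 + 13·4 + 9·3 + 11·2 = 149
  Design D: 12·1 + 13·5 + 9·5 + 11·4 = 166
  Design A: 12·5 + 13·2 + 9·1 + 11·5 = 150
  Design F: 12·0 + 13·0 + 9·2 + 11·0 = 18
  Design G: 12·3 + 13·3 + 9·4 + 11·3 = 144
  Design C: 12·2 + 13·1 + 9·0 + 11·1 = 48
Design D has the highest total.

Design D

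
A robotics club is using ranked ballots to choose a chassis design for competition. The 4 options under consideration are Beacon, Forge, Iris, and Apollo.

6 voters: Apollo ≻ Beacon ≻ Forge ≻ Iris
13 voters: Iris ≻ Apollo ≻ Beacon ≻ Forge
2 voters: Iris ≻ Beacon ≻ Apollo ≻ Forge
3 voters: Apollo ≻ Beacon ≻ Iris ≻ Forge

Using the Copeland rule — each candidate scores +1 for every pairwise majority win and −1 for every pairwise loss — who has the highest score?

Pairwise results:
  Beacon vs Forge: Beacon wins 24–0.
  Beacon vs Iris: Iris wins 15–9.
  Beacon vs Apollo: Apollo wins 22–2.
  Forge vs Iris: Iris wins 18–6.
  Forge vs Apollo: Apollo wins 24–0.
  Iris vs Apollo: Iris wins 15–9.
Copeland scores (wins − losses):
  Beacon: 1 − 2 = -1
  Forge: 0 − 3 = -3
  Iris: 3 − 0 = 3
  Apollo: 2 − 1 = 1
Iris has the best Copeland score.

Iris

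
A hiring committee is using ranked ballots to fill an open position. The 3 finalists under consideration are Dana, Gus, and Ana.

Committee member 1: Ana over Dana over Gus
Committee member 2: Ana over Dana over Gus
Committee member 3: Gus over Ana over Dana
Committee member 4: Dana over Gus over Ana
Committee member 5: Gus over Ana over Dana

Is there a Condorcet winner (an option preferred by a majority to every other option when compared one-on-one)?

No

Head-to-head results (5 voters total):
Dana vs Gus: Dana wins 3–2.
Dana vs Ana: Ana wins 4–1.
Gus vs Ana: Gus wins 3–2.
No candidate beats all others: Dana beats Gus beats Ana beats Dana, a majority cycle.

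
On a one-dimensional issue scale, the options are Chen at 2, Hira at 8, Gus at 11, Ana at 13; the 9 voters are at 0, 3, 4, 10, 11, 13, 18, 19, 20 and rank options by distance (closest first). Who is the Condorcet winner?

With single-peaked preferences on a line, the Condorcet winner is the candidate closest to the median voter.
The median voter (position 11) is closest to Gus at 11.
Check: Gus vs Ana — voters closer to Gus: 5 of 9.

Gus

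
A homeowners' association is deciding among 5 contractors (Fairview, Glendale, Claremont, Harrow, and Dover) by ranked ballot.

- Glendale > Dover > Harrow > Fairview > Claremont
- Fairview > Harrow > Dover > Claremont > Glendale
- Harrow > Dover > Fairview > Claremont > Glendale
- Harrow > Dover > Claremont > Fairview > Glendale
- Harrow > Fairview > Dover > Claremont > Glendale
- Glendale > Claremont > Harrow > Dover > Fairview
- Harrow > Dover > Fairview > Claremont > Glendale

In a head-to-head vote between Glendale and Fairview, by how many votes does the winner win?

3

Ballots ranking Glendale above Fairview: 2.
Ballots ranking Fairview above Glendale: 5.
Fairview wins 5–2, a margin of 3.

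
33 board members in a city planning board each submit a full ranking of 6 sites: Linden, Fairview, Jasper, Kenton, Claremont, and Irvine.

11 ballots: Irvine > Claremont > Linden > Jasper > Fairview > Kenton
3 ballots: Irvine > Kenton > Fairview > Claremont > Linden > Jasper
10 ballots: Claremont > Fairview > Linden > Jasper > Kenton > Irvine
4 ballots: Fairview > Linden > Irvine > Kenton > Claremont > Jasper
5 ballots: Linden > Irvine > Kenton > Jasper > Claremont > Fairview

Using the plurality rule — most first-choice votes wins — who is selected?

First-place vote totals:
  Linden: 5
  Fairview: 4
  Jasper: 0
  Kenton: 0
  Claremont: 10
  Irvine: 14
Irvine has the most first-place votes.

Irvine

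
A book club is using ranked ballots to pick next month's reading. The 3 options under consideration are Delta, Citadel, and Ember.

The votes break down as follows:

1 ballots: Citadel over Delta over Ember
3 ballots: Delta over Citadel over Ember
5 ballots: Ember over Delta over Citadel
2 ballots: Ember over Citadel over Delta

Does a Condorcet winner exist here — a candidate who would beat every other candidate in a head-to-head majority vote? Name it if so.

Head-to-head results (11 voters total):
Delta vs Citadel: Delta wins 8–3.
Delta vs Ember: Ember wins 7–4.
Citadel vs Ember: Ember wins 7–4.
Ember beats each rival — Delta (7–4), Citadel (7–4) — so Ember is the Condorcet winner.

Ember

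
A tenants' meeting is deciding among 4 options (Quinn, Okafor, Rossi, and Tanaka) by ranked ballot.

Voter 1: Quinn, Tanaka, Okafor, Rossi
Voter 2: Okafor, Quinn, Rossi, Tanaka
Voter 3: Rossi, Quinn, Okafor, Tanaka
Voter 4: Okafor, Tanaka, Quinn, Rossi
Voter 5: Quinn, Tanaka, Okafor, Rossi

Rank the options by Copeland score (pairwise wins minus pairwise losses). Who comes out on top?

Pairwise results:
  Quinn vs Okafor: Quinn wins 3–2.
  Quinn vs Rossi: Quinn wins 4–1.
  Quinn vs Tanaka: Quinn wins 4–1.
  Okafor vs Rossi: Okafor wins 4–1.
  Okafor vs Tanaka: Okafor wins 3–2.
  Rossi vs Tanaka: Tanaka wins 3–2.
Copeland scores (wins − losses):
  Quinn: 3 − 0 = 3
  Okafor: 2 − 1 = 1
  Rossi: 0 − 3 = -3
  Tanaka: 1 − 2 = -1
Quinn has the best Copeland score.

Quinn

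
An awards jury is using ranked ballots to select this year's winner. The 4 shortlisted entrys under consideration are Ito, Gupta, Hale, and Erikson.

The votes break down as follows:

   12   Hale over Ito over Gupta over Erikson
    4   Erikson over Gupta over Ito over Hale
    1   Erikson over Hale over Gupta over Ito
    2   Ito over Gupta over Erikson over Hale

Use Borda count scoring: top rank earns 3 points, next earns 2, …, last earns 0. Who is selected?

Borda scores:
  Ito: 12·2 + 4·1 + 0 + 2·3 = 34
  Gupta: 12·1 + 4·2 + 1 + 2·2 = 25
  Hale: 12·3 + 4·0 + 2 + 2·0 = 38
  Erikson: 12·0 + 4·3 + 3 + 2·1 = 17
Hale has the highest total.

Hale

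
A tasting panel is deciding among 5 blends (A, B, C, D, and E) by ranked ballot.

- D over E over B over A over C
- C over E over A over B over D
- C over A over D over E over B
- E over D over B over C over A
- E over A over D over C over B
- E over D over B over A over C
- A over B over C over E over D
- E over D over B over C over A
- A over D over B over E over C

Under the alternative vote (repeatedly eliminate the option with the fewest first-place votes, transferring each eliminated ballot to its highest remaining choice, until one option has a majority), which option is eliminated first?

Round 1: E 4, A 2, C 2, D 1, B 0. B has the fewest and is eliminated.
Round 2: E 4, A 2, C 2, D 1. D has the fewest and is eliminated.
Round 3: E 5, A 2, C 2. E has a majority.

B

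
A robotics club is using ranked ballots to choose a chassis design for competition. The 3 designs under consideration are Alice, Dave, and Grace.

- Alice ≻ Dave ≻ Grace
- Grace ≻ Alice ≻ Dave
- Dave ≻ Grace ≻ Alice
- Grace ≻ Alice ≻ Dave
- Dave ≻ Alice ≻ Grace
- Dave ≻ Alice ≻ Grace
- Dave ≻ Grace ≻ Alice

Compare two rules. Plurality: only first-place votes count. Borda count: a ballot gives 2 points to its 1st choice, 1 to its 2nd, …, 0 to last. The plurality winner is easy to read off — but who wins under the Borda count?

Plurality first-place counts: Alice 1, Dave 4, Grace 2 → Dave.
Borda totals: Alice 6, Dave 9, Grace 6 → Dave.

Dave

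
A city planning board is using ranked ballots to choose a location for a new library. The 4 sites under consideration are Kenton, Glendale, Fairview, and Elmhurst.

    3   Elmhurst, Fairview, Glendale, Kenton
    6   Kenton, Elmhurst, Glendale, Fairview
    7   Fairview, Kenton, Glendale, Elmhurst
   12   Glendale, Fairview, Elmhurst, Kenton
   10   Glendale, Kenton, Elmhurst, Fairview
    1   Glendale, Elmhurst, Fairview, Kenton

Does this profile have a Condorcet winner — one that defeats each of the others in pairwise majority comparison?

Head-to-head results (39 voters total):
Kenton vs Glendale: Glendale wins 26–13.
Kenton vs Fairview: Fairview wins 23–16.
Kenton vs Elmhurst: Kenton wins 23–16.
Glendale vs Fairview: Glendale wins 29–10.
Glendale vs Elmhurst: Glendale wins 30–9.
Fairview vs Elmhurst: Elmhurst wins 20–19.
Glendale beats each rival — Kenton (26–13), Fairview (29–10), Elmhurst (30–9) — so Glendale is the Condorcet winner.

Yes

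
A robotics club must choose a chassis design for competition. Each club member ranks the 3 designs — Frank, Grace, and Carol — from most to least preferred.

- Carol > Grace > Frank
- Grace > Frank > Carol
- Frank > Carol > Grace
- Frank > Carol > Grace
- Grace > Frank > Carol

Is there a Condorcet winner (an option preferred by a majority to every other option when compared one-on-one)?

Head-to-head results (5 voters total):
Frank vs Grace: Grace wins 3–2.
Frank vs Carol: Frank wins 4–1.
Grace vs Carol: Carol wins 3–2.
No candidate beats all others: Frank beats Carol beats Grace beats Frank, a majority cycle.

No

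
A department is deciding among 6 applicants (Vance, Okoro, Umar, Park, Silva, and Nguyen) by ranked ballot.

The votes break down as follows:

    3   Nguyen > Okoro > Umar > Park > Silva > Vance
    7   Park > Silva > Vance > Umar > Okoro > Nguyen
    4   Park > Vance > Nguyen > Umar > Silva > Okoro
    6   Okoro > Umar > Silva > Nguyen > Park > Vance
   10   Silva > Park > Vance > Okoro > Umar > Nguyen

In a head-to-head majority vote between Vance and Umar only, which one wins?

Vance

Ballots ranking Vance above Umar: 7+4+10 = 21.
Ballots ranking Umar above Vance: 3+6 = 9.
Vance wins the head-to-head, 21–9.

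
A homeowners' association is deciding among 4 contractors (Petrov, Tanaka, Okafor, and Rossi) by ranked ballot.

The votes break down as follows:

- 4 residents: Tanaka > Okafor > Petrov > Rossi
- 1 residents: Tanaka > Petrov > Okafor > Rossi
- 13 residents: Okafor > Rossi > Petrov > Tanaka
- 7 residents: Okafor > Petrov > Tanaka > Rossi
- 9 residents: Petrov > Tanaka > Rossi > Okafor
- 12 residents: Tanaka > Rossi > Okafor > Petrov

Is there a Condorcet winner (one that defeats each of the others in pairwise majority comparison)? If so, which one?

Head-to-head results (46 voters total):
Petrov vs Tanaka: Petrov wins 29–17.
Petrov vs Okafor: Okafor wins 36–10.
Petrov vs Rossi: Rossi wins 25–21.
Tanaka vs Okafor: Tanaka wins 26–20.
Tanaka vs Rossi: Tanaka wins 33–13.
Okafor vs Rossi: Okafor wins 25–21.
No candidate beats all others: Petrov beats Tanaka beats Okafor beats Petrov, a majority cycle.

There is no Condorcet winner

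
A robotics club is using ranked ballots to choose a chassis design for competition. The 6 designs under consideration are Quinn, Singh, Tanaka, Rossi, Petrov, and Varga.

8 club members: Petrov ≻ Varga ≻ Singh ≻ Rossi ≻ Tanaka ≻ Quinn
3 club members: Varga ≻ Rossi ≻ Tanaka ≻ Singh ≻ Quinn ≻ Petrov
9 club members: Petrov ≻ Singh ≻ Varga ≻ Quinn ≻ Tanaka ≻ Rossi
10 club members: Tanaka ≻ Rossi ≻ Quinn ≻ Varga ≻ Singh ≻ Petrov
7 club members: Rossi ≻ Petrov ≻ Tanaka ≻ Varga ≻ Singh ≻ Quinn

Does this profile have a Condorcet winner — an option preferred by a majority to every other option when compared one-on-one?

No

Head-to-head results (37 voters total):
Quinn vs Singh: Singh wins 27–10.
Quinn vs Tanaka: Tanaka wins 28–9.
Quinn vs Rossi: Rossi wins 28–9.
Quinn vs Petrov: Petrov wins 24–13.
Quinn vs Varga: Varga wins 27–10.
Singh vs Tanaka: Tanaka wins 20–17.
Singh vs Rossi: Rossi wins 20–17.
Singh vs Petrov: Petrov wins 24–13.
Singh vs Varga: Varga wins 28–9.
Tanaka vs Rossi: Tanaka wins 19–18.
Tanaka vs Petrov: Petrov wins 24–13.
Tanaka vs Varga: Varga wins 20–17.
Rossi vs Petrov: Rossi wins 20–17.
Rossi vs Varga: Varga wins 20–17.
Petrov vs Varga: Petrov wins 24–13.
No candidate beats all others: Tanaka beats Rossi beats Petrov beats Tanaka, a majority cycle.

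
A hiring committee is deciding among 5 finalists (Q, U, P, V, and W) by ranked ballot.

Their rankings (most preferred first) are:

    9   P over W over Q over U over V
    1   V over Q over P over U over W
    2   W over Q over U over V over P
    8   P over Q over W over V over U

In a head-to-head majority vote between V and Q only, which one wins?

Q

Ballots ranking V above Q: 1.
Ballots ranking Q above V: 9+2+8 = 19.
Q wins the head-to-head, 19–1.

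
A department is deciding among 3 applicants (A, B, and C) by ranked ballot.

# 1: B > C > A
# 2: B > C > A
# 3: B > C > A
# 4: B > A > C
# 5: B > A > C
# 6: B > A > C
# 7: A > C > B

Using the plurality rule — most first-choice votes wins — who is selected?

B

First-place vote totals:
  A: 1
  B: 6
  C: 0
B has the most first-place votes.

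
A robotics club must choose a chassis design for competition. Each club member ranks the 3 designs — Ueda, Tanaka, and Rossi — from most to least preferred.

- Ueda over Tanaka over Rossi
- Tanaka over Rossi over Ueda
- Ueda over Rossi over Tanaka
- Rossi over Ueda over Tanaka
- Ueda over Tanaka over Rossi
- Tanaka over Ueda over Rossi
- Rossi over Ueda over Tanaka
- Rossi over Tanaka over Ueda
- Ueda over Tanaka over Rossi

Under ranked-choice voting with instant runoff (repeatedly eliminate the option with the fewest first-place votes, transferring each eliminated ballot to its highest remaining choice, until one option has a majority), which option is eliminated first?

Round 1: Ueda 4, Rossi 3, Tanaka 2. Tanaka has the fewest and is eliminated.
Round 2: Ueda 5, Rossi 4. Ueda has a majority.

Tanaka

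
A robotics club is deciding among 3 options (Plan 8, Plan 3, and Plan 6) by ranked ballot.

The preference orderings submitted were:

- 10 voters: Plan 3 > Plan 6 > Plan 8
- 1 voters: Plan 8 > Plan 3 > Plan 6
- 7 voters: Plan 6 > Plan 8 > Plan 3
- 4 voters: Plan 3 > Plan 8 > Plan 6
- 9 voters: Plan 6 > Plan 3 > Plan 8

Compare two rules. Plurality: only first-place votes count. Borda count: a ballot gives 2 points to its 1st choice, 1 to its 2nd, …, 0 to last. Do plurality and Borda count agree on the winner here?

Yes

Plurality first-place counts: Plan 8 1, Plan 3 14, Plan 6 16 → Plan 6.
Borda totals: Plan 8 13, Plan 3 38, Plan 6 42 → Plan 6.
The two rules agree on Plan 6.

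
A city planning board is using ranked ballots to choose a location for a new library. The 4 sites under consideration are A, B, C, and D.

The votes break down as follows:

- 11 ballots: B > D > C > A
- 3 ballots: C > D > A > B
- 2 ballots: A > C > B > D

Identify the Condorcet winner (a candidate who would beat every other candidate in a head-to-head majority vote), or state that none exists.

Head-to-head results (16 voters total):
A vs B: B wins 11–5.
A vs C: C wins 14–2.
A vs D: D wins 14–2.
B vs C: B wins 11–5.
B vs D: B wins 13–3.
C vs D: D wins 11–5.
B beats each rival — A (11–5), C (11–5), D (13–3) — so B is the Condorcet winner.

B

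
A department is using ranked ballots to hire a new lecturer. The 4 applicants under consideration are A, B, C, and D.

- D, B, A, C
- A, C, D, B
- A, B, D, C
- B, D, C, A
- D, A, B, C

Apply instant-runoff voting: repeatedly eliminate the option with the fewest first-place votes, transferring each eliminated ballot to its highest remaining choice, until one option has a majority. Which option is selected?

D

Round 1: A 2, D 2, B 1, C 0. C has the fewest and is eliminated.
Round 2: A 2, D 2, B 1. B has the fewest and is eliminated.
Round 3: D 3, A 2. D has a majority.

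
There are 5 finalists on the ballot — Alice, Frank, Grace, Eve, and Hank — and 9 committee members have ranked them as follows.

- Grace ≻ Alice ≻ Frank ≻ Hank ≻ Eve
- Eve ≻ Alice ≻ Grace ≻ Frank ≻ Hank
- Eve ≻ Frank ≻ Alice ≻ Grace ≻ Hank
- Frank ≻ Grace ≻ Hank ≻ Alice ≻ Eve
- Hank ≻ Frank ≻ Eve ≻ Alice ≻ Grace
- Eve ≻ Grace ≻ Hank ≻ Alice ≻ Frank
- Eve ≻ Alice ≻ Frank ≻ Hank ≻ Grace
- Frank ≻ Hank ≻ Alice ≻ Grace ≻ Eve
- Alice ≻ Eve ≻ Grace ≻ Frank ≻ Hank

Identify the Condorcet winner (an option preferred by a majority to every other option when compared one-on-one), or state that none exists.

Eve

Head-to-head results (9 voters total):
Alice vs Frank: Alice wins 5–4.
Alice vs Grace: Alice wins 6–3.
Alice vs Eve: Eve wins 5–4.
Alice vs Hank: Alice wins 5–4.
Frank vs Grace: Frank wins 5–4.
Frank vs Eve: Eve wins 5–4.
Frank vs Hank: Frank wins 7–2.
Grace vs Eve: Eve wins 6–3.
Grace vs Hank: Grace wins 6–3.
Eve vs Hank: Eve wins 5–4.
Eve beats each rival — Alice (5–4), Frank (5–4), Grace (6–3), Hank (5–4) — so Eve is the Condorcet winner.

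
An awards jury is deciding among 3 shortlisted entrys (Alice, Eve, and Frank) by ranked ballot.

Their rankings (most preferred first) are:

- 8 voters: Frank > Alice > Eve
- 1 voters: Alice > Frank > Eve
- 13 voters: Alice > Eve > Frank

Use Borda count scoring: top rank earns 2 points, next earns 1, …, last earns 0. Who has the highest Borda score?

Alice

Borda scores:
  Alice: 8·1 + 2 + 13·2 = 36
  Eve: 8·0 + 0 + 13·1 = 13
  Frank: 8·2 + 1 + 13·0 = 17
Alice has the highest total.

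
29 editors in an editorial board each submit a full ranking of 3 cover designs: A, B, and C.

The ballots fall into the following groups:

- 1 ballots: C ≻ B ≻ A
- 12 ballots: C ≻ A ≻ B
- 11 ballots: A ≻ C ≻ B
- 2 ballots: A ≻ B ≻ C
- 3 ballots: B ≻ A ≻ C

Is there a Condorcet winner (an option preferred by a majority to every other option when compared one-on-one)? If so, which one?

Head-to-head results (29 voters total):
A vs B: A wins 25–4.
A vs C: A wins 16–13.
B vs C: C wins 24–5.
A beats each rival — B (25–4), C (16–13) — so A is the Condorcet winner.

A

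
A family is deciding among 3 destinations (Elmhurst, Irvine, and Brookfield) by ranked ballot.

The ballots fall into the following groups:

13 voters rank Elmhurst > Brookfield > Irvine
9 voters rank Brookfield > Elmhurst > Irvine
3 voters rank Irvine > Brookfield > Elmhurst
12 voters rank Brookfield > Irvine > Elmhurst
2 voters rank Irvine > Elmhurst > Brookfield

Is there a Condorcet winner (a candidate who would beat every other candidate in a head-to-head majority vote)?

Head-to-head results (39 voters total):
Elmhurst vs Irvine: Elmhurst wins 22–17.
Elmhurst vs Brookfield: Brookfield wins 24–15.
Irvine vs Brookfield: Brookfield wins 34–5.
Brookfield beats each rival — Elmhurst (24–15), Irvine (34–5) — so Brookfield is the Condorcet winner.

Yes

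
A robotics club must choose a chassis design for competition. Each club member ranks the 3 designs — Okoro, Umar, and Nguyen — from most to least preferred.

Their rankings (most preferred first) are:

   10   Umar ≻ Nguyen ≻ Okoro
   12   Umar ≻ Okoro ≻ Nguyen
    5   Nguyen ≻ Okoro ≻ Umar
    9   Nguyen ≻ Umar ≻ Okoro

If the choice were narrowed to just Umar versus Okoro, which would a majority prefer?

Ballots ranking Umar above Okoro: 10+12+9 = 31.
Ballots ranking Okoro above Umar: 5.
Umar wins the head-to-head, 31–5.

Umar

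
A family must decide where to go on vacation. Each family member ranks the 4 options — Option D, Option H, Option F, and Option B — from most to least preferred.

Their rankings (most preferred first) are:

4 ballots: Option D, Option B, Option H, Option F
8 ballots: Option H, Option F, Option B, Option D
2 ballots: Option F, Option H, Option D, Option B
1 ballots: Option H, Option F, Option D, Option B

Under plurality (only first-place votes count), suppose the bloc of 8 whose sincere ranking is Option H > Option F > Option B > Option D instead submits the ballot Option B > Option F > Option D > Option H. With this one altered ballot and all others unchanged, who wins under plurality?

Option B

First-place totals with the altered ballot: Option D 4, Option H 1, Option F 2, Option B 8.
The switch changes the winner from Option H to Option B.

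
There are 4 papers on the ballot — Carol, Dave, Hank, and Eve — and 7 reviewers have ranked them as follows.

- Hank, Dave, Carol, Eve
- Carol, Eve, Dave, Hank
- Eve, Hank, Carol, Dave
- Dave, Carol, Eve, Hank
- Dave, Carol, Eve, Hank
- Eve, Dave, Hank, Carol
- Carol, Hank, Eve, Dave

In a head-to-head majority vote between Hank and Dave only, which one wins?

Ballots ranking Hank above Dave: 3.
Ballots ranking Dave above Hank: 4.
Dave wins the head-to-head, 4–3.

Dave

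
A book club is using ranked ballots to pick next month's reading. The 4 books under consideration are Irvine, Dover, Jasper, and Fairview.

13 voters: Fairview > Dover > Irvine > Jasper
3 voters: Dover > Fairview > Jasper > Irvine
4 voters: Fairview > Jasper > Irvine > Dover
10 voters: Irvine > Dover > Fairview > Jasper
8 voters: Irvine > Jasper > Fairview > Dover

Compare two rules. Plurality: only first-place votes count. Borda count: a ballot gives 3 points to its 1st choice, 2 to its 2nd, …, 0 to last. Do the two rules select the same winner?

No

Plurality first-place counts: Irvine 18, Dover 3, Jasper 0, Fairview 17 → Irvine.
Borda totals: Irvine 71, Dover 55, Jasper 27, Fairview 75 → Fairview.
The two rules disagree: plurality picks Irvine, Borda picks Fairview.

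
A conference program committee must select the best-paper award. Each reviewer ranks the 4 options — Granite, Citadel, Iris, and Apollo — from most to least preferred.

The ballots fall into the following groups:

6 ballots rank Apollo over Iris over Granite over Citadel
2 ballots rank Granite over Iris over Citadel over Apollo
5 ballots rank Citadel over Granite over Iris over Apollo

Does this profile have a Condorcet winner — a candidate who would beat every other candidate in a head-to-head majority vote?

Head-to-head results (13 voters total):
Granite vs Citadel: Granite wins 8–5.
Granite vs Iris: Granite wins 7–6.
Granite vs Apollo: Granite wins 7–6.
Citadel vs Iris: Iris wins 8–5.
Citadel vs Apollo: Citadel wins 7–6.
Iris vs Apollo: Iris wins 7–6.
Granite beats each rival — Citadel (8–5), Iris (7–6), Apollo (7–6) — so Granite is the Condorcet winner.

Yes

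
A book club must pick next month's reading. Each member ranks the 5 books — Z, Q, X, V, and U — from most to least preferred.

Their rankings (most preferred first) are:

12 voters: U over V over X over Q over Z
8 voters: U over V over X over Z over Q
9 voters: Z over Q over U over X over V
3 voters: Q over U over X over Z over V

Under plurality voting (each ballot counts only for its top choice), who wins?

First-place vote totals:
  Z: 9
  Q: 3
  X: 0
  V: 0
  U: 20
U has the most first-place votes.

U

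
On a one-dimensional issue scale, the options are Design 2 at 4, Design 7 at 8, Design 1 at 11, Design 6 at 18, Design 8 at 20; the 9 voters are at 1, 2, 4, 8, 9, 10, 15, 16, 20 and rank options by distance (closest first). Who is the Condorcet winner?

Design 7

With single-peaked preferences on a line, the Condorcet winner is the candidate closest to the median voter.
The median voter (position 9) is closest to Design 7 at 8.
Check: Design 7 vs Design 6 — voters closer to Design 7: 6 of 9.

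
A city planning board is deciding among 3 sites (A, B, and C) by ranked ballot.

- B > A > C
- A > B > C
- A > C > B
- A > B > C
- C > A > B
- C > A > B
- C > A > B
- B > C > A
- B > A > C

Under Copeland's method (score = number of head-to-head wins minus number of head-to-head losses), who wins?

Pairwise results:
  A vs B: A wins 6–3.
  A vs C: A wins 5–4.
  B vs C: B wins 5–4.
Copeland scores (wins − losses):
  A: 2 − 0 = 2
  B: 1 − 1 = 0
  C: 0 − 2 = -2
A has the best Copeland score.

A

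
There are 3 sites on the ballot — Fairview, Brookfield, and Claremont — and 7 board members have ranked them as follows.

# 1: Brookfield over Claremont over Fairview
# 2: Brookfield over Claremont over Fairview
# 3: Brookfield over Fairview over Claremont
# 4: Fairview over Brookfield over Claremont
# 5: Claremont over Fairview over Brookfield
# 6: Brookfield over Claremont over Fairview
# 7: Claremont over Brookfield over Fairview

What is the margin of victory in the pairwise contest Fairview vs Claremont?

3

Ballots ranking Fairview above Claremont: 2.
Ballots ranking Claremont above Fairview: 5.
Claremont wins 5–2, a margin of 3.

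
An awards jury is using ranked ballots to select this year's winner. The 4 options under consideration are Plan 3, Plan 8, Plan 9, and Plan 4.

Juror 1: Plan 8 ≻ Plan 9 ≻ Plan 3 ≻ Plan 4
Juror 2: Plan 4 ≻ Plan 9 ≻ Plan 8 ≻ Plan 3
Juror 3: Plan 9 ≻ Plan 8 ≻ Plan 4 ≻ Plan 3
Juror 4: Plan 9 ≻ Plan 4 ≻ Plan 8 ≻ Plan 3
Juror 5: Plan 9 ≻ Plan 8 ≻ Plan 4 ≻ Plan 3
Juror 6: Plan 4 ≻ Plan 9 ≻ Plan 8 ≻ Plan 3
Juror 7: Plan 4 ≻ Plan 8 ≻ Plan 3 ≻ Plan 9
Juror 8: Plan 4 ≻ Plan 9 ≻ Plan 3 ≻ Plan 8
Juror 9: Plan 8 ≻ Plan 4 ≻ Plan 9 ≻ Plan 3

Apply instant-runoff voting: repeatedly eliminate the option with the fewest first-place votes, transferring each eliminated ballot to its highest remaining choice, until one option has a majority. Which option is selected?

Plan 4

Round 1: Plan 4 4, Plan 9 3, Plan 8 2, Plan 3 0. Plan 3 has the fewest and is eliminated.
Round 2: Plan 4 4, Plan 9 3, Plan 8 2. Plan 8 has the fewest and is eliminated.
Round 3: Plan 4 5, Plan 9 4. Plan 4 has a majority.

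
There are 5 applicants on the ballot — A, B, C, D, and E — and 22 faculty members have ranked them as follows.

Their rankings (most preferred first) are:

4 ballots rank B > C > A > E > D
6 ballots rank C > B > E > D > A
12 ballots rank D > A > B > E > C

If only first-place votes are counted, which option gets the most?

First-place vote totals:
  A: 0
  B: 4
  C: 6
  D: 12
  E: 0
D has the most first-place votes.

D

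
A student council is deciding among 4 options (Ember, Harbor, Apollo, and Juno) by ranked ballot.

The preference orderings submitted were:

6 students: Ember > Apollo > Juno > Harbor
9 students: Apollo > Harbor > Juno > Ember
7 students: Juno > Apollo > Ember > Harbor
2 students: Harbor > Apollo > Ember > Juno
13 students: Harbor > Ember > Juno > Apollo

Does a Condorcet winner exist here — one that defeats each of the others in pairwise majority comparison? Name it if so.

Head-to-head results (37 voters total):
Ember vs Harbor: Harbor wins 24–13.
Ember vs Apollo: Ember wins 19–18.
Ember vs Juno: Ember wins 21–16.
Harbor vs Apollo: Apollo wins 22–15.
Harbor vs Juno: Harbor wins 24–13.
Apollo vs Juno: Juno wins 20–17.
No candidate beats all others: Ember beats Apollo beats Harbor beats Ember, a majority cycle.

None — there is no Condorcet winner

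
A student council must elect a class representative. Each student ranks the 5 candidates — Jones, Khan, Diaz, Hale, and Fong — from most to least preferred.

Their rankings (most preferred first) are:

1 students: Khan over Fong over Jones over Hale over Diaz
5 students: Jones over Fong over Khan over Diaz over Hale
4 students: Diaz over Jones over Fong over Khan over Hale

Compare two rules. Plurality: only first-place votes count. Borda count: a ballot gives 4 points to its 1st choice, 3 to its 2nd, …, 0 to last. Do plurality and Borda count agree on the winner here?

Plurality first-place counts: Jones 5, Khan 1, Diaz 4, Hale 0, Fong 0 → Jones.
Borda totals: Jones 34, Khan 18, Diaz 21, Hale 1, Fong 26 → Jones.
The two rules agree on Jones.

Yes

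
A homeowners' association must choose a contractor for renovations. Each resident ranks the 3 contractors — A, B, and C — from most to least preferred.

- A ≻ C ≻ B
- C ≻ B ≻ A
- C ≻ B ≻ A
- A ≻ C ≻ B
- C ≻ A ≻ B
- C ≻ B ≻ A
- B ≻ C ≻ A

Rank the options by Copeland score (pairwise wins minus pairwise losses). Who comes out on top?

Pairwise results:
  A vs B: B wins 4–3.
  A vs C: C wins 5–2.
  B vs C: C wins 6–1.
Copeland scores (wins − losses):
  A: 0 − 2 = -2
  B: 1 − 1 = 0
  C: 2 − 0 = 2
C has the best Copeland score.

C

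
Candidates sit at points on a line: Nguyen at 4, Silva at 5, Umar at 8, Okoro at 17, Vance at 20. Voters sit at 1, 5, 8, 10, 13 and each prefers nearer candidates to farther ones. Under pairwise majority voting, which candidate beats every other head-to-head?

With single-peaked preferences on a line, the Condorcet winner is the candidate closest to the median voter.
The median voter (position 8) is closest to Umar at 8.
Check: Umar vs Vance — voters closer to Umar: 5 of 5.

Umar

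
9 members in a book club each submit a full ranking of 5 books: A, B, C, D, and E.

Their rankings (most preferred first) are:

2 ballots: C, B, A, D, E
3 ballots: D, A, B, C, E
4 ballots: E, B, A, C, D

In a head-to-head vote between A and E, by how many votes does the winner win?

1

Ballots ranking A above E: 2+3 = 5.
Ballots ranking E above A: 4.
A wins 5–4, a margin of 1.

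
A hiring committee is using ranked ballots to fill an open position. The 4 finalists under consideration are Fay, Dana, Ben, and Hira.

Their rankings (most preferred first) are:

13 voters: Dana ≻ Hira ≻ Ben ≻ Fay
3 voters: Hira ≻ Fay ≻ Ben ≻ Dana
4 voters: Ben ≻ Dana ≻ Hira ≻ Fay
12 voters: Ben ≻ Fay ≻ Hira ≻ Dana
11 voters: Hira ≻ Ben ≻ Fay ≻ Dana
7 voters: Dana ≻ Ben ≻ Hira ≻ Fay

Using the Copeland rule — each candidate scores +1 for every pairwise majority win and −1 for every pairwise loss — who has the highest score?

Hira

Pairwise results:
  Fay vs Dana: Fay wins 26–24.
  Fay vs Ben: Ben wins 47–3.
  Fay vs Hira: Hira wins 38–12.
  Dana vs Ben: Ben wins 30–20.
  Dana vs Hira: Hira wins 26–24.
  Ben vs Hira: Hira wins 27–23.
Copeland scores (wins − losses):
  Fay: 1 − 2 = -1
  Dana: 0 − 3 = -3
  Ben: 2 − 1 = 1
  Hira: 3 − 0 = 3
Hira has the best Copeland score.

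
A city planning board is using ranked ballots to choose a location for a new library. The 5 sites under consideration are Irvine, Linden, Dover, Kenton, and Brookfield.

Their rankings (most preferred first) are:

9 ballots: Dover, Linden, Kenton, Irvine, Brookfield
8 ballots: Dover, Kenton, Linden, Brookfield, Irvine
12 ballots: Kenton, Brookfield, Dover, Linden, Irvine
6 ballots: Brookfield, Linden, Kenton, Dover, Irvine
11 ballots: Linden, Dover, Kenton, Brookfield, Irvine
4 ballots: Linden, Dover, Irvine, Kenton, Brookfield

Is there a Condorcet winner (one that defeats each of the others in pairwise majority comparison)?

Yes

Head-to-head results (50 voters total):
Irvine vs Linden: Linden wins 50–0.
Irvine vs Dover: Dover wins 50–0.
Irvine vs Kenton: Kenton wins 46–4.
Irvine vs Brookfield: Brookfield wins 37–13.
Linden vs Dover: Dover wins 29–21.
Linden vs Kenton: Linden wins 30–20.
Linden vs Brookfield: Linden wins 32–18.
Dover vs Kenton: Dover wins 32–18.
Dover vs Brookfield: Dover wins 32–18.
Kenton vs Brookfield: Kenton wins 44–6.
Dover beats each rival — Irvine (50–0), Linden (29–21), Kenton (32–18), Brookfield (32–18) — so Dover is the Condorcet winner.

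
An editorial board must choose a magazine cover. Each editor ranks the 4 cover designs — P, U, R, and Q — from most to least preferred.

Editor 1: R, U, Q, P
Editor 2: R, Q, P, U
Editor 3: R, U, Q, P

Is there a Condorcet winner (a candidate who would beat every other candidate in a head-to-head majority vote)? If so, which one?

Head-to-head results (3 voters total):
P vs U: U wins 2–1.
P vs R: R wins 3–0.
P vs Q: Q wins 3–0.
U vs R: R wins 3–0.
U vs Q: U wins 2–1.
R vs Q: R wins 3–0.
R beats each rival — P (3–0), U (3–0), Q (3–0) — so R is the Condorcet winner.

R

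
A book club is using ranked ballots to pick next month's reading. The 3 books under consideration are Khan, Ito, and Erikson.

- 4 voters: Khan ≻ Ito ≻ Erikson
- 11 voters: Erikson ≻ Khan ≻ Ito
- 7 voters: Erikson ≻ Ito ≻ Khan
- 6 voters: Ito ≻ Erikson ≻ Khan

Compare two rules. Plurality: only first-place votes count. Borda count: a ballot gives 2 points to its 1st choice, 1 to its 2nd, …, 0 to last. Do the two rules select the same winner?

Plurality first-place counts: Khan 4, Ito 6, Erikson 18 → Erikson.
Borda totals: Khan 19, Ito 23, Erikson 42 → Erikson.
The two rules agree on Erikson.

Yes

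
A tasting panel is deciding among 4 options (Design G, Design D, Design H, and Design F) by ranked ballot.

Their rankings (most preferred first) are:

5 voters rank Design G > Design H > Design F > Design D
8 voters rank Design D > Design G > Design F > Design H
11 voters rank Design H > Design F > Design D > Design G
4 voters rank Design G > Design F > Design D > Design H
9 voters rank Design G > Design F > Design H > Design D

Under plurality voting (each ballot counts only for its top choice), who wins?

Design G

First-place vote totals:
  Design G: 18
  Design D: 8
  Design H: 11
  Design F: 0
Design G has the most first-place votes.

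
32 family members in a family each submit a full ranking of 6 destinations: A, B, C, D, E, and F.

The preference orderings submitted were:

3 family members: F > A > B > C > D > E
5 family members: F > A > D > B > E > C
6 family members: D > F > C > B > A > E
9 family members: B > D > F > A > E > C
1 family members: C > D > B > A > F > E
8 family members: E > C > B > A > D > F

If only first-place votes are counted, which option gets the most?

First-place vote totals:
  A: 0
  B: 9
  C: 1
  D: 6
  E: 8
  F: 8
B has the most first-place votes.

B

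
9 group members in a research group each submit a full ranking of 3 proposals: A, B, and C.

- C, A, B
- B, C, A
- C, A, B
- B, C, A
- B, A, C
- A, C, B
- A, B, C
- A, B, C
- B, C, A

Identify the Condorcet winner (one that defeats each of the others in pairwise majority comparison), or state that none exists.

There is no Condorcet winner

Head-to-head results (9 voters total):
A vs B: A wins 5–4.
A vs C: C wins 5–4.
B vs C: B wins 6–3.
No candidate beats all others: A beats B beats C beats A, a majority cycle.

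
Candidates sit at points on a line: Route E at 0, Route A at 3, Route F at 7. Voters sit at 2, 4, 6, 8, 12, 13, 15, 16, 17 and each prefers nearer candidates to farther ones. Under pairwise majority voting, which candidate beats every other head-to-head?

With single-peaked preferences on a line, the Condorcet winner is the candidate closest to the median voter.
The median voter (position 12) is closest to Route F at 7.
Check: Route F vs Route E — voters closer to Route F: 8 of 9.

Route F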